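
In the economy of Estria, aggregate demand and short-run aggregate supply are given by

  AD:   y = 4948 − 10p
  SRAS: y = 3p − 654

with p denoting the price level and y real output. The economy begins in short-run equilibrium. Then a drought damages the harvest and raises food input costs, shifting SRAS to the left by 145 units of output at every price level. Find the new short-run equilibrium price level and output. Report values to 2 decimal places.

This is a negative supply shock: SRAS shifts left.
New SRAS: y = 3p − 799.
Set AD = SRAS: 4948 − 10p = 3p − 799, so 5747 = 13p and p = 442.08.
Substituting into AD, y = 527.23.

p = 442.08, y = 527.23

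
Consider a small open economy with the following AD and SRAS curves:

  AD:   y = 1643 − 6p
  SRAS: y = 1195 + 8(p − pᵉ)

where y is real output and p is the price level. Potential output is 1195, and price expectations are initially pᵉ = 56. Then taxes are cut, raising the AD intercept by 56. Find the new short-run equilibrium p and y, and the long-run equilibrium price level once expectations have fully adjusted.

Short run: p = 68, y = 1291. Long run: p = 84.

AD shifts right: new AD is y = 1699 − 6p. With pᵉ = 56, SRAS is y = 747 + 8p.
Short run: 1699 − 6p = 747 + 8p gives 952 = 14p, so p = 68 and y = 1699 − 6·68 = 1291.
y = 1291 is above potential 1195; expectations adjust and SRAS shifts left until y = 1195.
Long run: on the new AD curve, 1195 = 1699 − 6p gives p = 84.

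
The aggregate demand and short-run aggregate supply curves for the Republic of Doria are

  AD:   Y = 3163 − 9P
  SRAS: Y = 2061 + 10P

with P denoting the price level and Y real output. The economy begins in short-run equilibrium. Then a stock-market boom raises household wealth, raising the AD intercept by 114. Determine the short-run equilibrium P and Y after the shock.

P = 64, Y = 2701

This is a positive demand shock: AD shifts right.
New AD: Y = 3277 − 9P.
Set AD = SRAS: 3277 − 9P = 2061 + 10P, so 1216 = 19P and P = 64.
Y = 3277 − 9·64 = 2701.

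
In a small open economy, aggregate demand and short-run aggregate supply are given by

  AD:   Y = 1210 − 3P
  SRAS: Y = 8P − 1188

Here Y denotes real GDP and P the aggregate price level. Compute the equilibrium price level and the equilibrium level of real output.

P = 218, Y = 556

Set AD = SRAS: 1210 − 3P = 8P − 1188, so 2398 = 11P and P = 218.
Then Y = 1210 − 3·218 = 556.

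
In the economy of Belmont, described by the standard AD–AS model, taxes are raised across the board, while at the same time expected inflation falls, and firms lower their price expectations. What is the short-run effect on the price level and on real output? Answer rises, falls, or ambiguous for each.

Price level: falls; output: ambiguous

The first event is a negative demand shock: AD shifts left, which by itself pushes P down and Y down.
The second is a favourable supply shock: SRAS shifts right, which by itself pushes P down and Y up.
Both shocks push P down, so P falls. The two shocks push Y in opposite directions, so the effect on Y is ambiguous.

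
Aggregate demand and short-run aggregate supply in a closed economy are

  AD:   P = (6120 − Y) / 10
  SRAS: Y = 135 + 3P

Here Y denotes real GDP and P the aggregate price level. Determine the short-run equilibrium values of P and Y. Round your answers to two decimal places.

Rearrange AD to Y = 6120 − 10P.
Set AD = SRAS: 6120 − 10P = 135 + 3P, so 5985 = 13P and P = 460.38.
Substituting into AD, Y = 6120 − 10P = 1516.15.

P = 460.38, Y = 1516.15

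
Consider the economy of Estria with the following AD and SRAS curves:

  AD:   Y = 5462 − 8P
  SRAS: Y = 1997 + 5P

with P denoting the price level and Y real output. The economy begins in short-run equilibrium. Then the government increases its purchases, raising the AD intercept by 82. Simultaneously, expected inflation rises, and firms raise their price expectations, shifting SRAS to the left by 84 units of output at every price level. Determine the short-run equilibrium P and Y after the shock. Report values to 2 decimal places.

After both shocks: AD is Y = 5544 − 8P and SRAS is Y = 1913 + 5P.
Setting them equal: 3631 = 13P, so P = 279.31.
Substituting into AD, Y = 3309.54.

P = 279.31, Y = 3309.54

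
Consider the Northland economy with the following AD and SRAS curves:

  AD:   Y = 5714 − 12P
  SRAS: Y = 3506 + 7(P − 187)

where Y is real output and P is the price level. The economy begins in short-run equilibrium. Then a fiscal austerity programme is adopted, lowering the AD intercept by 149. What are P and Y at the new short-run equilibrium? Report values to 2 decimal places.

P = 177.26, Y = 3437.84

This is a negative demand shock: AD shifts left.
New AD: Y = 5565 − 12P.
SRAS can be written Y = 2197 + 7P.
Set AD = SRAS: 5565 − 12P = 2197 + 7P, so 3368 = 19P and P = 177.26.
Substituting into AD, Y = 3437.84.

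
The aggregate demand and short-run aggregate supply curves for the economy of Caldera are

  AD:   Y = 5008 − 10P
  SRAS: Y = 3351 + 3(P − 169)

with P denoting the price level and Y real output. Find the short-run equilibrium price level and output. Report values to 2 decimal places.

Write SRAS as Y = 3351 + 3P − 507 = 2844 + 3P.
Set AD = SRAS: 5008 − 10P = 2844 + 3P, so 2164 = 13P and P = 166.46.
Substituting into AD, Y = 5008 − 10P = 3343.38.

P = 166.46, Y = 3343.38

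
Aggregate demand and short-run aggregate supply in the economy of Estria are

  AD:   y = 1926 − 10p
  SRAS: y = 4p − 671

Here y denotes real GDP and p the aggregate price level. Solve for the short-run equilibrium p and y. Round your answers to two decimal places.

p = 185.50, y = 71.00

Set AD = SRAS: 1926 − 10p = 4p − 671, so 2597 = 14p and p = 185.50.
Substituting into AD, y = 1926 − 10p = 71.00.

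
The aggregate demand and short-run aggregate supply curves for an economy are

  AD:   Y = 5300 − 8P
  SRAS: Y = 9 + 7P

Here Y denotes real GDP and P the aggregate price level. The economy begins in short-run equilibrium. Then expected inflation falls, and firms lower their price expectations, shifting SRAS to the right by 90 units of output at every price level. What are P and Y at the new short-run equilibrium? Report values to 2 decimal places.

P = 346.73, Y = 2526.13

This is a positive supply shock: SRAS shifts right.
New SRAS: Y = 99 + 7P.
Set AD = SRAS: 5300 − 8P = 99 + 7P, so 5201 = 15P and P = 346.73.
Substituting into AD, Y = 2526.13.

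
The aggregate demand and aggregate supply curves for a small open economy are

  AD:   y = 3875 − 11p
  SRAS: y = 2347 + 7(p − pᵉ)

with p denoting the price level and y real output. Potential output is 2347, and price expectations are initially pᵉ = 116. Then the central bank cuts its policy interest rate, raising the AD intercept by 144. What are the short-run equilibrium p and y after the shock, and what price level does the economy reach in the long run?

AD shifts right: new AD is y = 4019 − 11p. With pᵉ = 116, SRAS is y = 1535 + 7p.
Short run: 4019 − 11p = 1535 + 7p gives 2484 = 18p, so p = 138 and y = 4019 − 11·138 = 2501.
y = 2501 is above potential 2347; expectations adjust and SRAS shifts left until y = 2347.
Long run: on the new AD curve, 2347 = 4019 − 11p gives p = 152.

Short run: p = 138, y = 2501. Long run: p = 152.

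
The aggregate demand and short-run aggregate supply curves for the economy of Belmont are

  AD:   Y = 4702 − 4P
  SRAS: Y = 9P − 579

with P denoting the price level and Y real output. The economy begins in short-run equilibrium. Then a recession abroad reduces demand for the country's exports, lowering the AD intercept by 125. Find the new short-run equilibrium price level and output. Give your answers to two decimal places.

This is a negative demand shock: AD shifts left.
New AD: Y = 4577 − 4P.
Set AD = SRAS: 4577 − 4P = 9P − 579, so 5156 = 13P and P = 396.62.
Substituting into AD, Y = 2990.54.

P = 396.62, Y = 2990.54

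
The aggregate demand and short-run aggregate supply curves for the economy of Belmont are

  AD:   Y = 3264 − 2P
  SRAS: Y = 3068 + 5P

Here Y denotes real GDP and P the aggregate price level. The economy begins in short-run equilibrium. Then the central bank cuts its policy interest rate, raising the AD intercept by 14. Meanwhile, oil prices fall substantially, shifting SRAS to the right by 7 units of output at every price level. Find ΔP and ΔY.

ΔP = +1, ΔY = +12

After both shocks: AD is Y = 3278 − 2P and SRAS is Y = 3075 + 5P.
Setting them equal: 203 = 7P, so P = 29.
Y = 3278 − 2·29 = 3220.
Initially P = 28, Y = 3208, so ΔP = +1 and ΔY = +12.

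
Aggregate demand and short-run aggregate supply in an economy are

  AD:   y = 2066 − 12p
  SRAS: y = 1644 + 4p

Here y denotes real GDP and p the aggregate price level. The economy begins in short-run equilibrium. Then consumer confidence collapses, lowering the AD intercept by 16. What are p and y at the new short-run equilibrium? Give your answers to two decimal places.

This is a negative demand shock: AD shifts left.
New AD: y = 2050 − 12p.
Set AD = SRAS: 2050 − 12p = 1644 + 4p, so 406 = 16p and p = 25.38.
Substituting into AD, y = 1745.50.

p = 25.38, y = 1745.50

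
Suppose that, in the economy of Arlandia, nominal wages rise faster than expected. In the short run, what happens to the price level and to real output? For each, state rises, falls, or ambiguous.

Price level: rises; output: falls

This is an adverse supply shock: SRAS shifts left.
Moving along the downward-sloping AD curve, P rises and Y falls.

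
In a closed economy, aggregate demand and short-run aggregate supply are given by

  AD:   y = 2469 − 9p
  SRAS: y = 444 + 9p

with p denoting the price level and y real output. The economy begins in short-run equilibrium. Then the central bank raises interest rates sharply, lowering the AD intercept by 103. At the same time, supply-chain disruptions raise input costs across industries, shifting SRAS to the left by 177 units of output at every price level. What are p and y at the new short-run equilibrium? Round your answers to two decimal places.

p = 116.61, y = 1316.50

After both shocks: AD is y = 2366 − 9p and SRAS is y = 267 + 9p.
Setting them equal: 2099 = 18p, so p = 116.61.
Substituting into AD, y = 1316.50.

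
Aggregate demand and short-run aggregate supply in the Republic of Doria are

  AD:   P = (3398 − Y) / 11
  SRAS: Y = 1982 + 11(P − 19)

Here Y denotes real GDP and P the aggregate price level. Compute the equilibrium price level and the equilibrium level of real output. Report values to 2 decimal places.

Write SRAS as Y = 1982 + 11P − 209 = 1773 + 11P.
Rearrange AD to Y = 3398 − 11P.
Set AD = SRAS: 3398 − 11P = 1773 + 11P, so 1625 = 22P and P = 73.86.
Substituting into AD, Y = 3398 − 11P = 2585.50.

P = 73.86, Y = 2585.50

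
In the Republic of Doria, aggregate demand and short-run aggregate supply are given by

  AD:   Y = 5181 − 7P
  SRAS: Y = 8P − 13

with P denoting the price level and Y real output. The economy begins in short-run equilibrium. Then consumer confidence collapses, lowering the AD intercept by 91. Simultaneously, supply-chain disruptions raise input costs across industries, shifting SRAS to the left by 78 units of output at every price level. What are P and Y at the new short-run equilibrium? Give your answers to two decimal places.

P = 345.40, Y = 2672.20

After both shocks: AD is Y = 5090 − 7P and SRAS is Y = 8P − 91.
Setting them equal: 5181 = 15P, so P = 345.40.
Substituting into AD, Y = 2672.20.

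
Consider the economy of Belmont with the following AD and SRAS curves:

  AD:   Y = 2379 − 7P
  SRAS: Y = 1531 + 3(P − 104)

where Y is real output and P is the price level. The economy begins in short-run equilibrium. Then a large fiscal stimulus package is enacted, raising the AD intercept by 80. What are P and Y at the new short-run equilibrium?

This is a positive demand shock: AD shifts right.
New AD: Y = 2459 − 7P.
SRAS can be written Y = 1219 + 3P.
Set AD = SRAS: 2459 − 7P = 1219 + 3P, so 1240 = 10P and P = 124.
Y = 2459 − 7·124 = 1591.

P = 124, Y = 1591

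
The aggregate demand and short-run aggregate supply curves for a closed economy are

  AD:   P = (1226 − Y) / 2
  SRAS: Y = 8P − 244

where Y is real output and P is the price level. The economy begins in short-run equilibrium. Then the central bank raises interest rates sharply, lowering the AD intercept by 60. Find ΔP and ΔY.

This is a negative demand shock: AD shifts left.
New AD: Y = 1166 − 2P.
Set AD = SRAS: 1166 − 2P = 8P − 244, so 1410 = 10P and P = 141.
Y = 1166 − 2·141 = 884.
Initially P = 147, Y = 932, so ΔP = -6 and ΔY = -48.

ΔP = -6, ΔY = -48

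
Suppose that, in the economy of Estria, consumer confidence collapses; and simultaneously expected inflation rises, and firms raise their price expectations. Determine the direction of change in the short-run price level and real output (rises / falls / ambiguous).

Price level: ambiguous; output: falls

The first event is a negative demand shock: AD shifts left, which by itself pushes P down and Y down.
The second is an adverse supply shock: SRAS shifts left, which by itself pushes P up and Y down.
The two shocks push P in opposite directions, so the effect on P is ambiguous. Both shocks push Y down, so Y falls.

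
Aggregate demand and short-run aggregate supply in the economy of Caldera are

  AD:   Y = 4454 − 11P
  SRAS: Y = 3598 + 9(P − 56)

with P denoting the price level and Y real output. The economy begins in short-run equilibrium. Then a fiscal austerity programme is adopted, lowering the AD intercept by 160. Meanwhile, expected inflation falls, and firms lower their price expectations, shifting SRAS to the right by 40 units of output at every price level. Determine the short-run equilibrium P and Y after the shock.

P = 58, Y = 3656

After both shocks: AD is Y = 4294 − 11P and SRAS is Y = 3134 + 9P.
Setting them equal: 1160 = 20P, so P = 58.
Y = 4294 − 11·58 = 3656.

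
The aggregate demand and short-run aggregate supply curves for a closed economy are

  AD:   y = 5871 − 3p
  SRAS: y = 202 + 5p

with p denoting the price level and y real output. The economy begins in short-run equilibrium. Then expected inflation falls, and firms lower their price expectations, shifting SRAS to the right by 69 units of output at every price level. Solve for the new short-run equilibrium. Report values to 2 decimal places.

p = 700.00, y = 3771.00

This is a positive supply shock: SRAS shifts right.
New SRAS: y = 271 + 5p.
Set AD = SRAS: 5871 − 3p = 271 + 5p, so 5600 = 8p and p = 700.00.
Substituting into AD, y = 3771.00.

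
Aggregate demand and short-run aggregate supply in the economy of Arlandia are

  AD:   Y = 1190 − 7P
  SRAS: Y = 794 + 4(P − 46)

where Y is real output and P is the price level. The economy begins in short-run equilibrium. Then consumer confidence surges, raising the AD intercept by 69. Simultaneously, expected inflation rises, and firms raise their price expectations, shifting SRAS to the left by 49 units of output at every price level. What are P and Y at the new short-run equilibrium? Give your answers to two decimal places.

P = 63.45, Y = 814.82

After both shocks: AD is Y = 1259 − 7P and SRAS is Y = 561 + 4P.
Setting them equal: 698 = 11P, so P = 63.45.
Substituting into AD, Y = 814.82.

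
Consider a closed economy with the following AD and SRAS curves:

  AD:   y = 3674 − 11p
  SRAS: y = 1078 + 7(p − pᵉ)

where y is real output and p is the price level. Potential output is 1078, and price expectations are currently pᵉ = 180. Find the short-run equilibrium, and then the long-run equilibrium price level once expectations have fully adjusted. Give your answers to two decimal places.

Short run: p = 214.22, y = 1317.56. Long run: p = 236.00.

Short run: with pᵉ = 180, SRAS is y = 7p − 182. Setting AD = SRAS gives 3856 = 18p, so p = 214.22 and y = 3674 − 11p = 1317.56.
Output 1317.56 is above potential 1078, so over time expected prices rise and SRAS shifts left until y returns to 1078.
Long run: y = 1078 on the AD curve gives 1078 = 3674 − 11p, so p = 236.00.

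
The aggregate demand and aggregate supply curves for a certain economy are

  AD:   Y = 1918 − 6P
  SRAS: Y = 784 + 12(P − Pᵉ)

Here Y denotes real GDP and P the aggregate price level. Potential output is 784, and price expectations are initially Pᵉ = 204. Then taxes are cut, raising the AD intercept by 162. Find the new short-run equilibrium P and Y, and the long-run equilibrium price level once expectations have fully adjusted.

Short run: P = 208, Y = 832. Long run: P = 216.

AD shifts right: new AD is Y = 2080 − 6P. With Pᵉ = 204, SRAS is Y = 12P − 1664.
Short run: 2080 − 6P = 12P − 1664 gives 3744 = 18P, so P = 208 and Y = 2080 − 6·208 = 832.
Y = 832 is above potential 784; expectations adjust and SRAS shifts left until Y = 784.
Long run: on the new AD curve, 784 = 2080 − 6P gives P = 216.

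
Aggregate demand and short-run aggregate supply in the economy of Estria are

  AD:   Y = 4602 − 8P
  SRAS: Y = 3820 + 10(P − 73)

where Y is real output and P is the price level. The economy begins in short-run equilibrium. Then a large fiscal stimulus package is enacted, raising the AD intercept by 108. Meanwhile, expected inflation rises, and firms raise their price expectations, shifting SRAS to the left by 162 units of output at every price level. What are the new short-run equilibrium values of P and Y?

After both shocks: AD is Y = 4710 − 8P and SRAS is Y = 2928 + 10P.
Setting them equal: 1782 = 18P, so P = 99.
Y = 4710 − 8·99 = 3918.

P = 99, Y = 3918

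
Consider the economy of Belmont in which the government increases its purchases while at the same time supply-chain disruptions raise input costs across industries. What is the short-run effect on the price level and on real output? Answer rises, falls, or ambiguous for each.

Price level: rises; output: ambiguous

The first event is a positive demand shock: AD shifts right, which by itself pushes P up and Y up.
The second is an adverse supply shock: SRAS shifts left, which by itself pushes P up and Y down.
Both shocks push P up, so P rises. The two shocks push Y in opposite directions, so the effect on Y is ambiguous.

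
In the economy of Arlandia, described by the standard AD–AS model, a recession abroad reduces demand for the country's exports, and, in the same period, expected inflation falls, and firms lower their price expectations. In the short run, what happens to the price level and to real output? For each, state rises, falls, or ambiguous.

Price level: falls; output: ambiguous

The first event is a negative demand shock: AD shifts left, which by itself pushes P down and Y down.
The second is a favourable supply shock: SRAS shifts right, which by itself pushes P down and Y up.
Both shocks push P down, so P falls. The two shocks push Y in opposite directions, so the effect on Y is ambiguous.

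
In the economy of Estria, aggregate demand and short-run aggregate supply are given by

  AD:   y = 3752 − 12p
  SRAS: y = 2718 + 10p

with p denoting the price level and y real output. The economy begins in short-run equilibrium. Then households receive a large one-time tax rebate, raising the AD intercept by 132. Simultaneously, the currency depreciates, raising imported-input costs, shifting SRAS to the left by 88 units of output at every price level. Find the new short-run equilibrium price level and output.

After both shocks: AD is y = 3884 − 12p and SRAS is y = 2630 + 10p.
Setting them equal: 1254 = 22p, so p = 57.
y = 3884 − 12·57 = 3200.

p = 57, y = 3200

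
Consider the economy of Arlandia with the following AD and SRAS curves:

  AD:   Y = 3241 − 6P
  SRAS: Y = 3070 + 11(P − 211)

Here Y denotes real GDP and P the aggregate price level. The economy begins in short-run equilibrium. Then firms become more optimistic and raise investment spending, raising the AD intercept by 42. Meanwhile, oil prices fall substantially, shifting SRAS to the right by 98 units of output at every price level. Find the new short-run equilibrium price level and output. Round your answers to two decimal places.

P = 143.29, Y = 2423.24

After both shocks: AD is Y = 3283 − 6P and SRAS is Y = 847 + 11P.
Setting them equal: 2436 = 17P, so P = 143.29.
Substituting into AD, Y = 2423.24.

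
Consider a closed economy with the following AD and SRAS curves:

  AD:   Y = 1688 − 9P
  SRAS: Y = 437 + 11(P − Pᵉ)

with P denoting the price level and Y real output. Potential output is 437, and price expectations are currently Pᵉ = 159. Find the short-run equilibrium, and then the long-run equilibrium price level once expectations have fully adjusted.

Short run: with Pᵉ = 159, SRAS is Y = 11P − 1312. Setting AD = SRAS gives 3000 = 20P, so P = 150 and Y = 1688 − 9·150 = 338.
Output 338 is below potential 437, so over time expected prices fall and SRAS shifts right until Y returns to 437.
Long run: Y = 437 on the AD curve gives 437 = 1688 − 9P, so P = 139.

Short run: P = 150, Y = 338. Long run: P = 139.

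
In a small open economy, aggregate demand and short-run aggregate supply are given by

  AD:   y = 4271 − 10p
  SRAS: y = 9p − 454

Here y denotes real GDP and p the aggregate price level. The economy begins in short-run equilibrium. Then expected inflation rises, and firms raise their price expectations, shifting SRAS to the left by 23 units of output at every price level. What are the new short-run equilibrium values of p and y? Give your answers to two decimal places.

This is a negative supply shock: SRAS shifts left.
New SRAS: y = 9p − 477.
Set AD = SRAS: 4271 − 10p = 9p − 477, so 4748 = 19p and p = 249.89.
Substituting into AD, y = 1772.05.

p = 249.89, y = 1772.05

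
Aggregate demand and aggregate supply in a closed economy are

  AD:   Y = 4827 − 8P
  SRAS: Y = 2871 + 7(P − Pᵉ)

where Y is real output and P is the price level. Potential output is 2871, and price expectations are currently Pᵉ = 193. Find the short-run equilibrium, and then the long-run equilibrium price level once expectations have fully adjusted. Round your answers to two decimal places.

Short run: P = 220.47, Y = 3063.27. Long run: P = 244.50.

Short run: with Pᵉ = 193, SRAS is Y = 1520 + 7P. Setting AD = SRAS gives 3307 = 15P, so P = 220.47 and Y = 4827 − 8P = 3063.27.
Output 3063.27 is above potential 2871, so over time expected prices rise and SRAS shifts left until Y returns to 2871.
Long run: Y = 2871 on the AD curve gives 2871 = 4827 − 8P, so P = 244.50.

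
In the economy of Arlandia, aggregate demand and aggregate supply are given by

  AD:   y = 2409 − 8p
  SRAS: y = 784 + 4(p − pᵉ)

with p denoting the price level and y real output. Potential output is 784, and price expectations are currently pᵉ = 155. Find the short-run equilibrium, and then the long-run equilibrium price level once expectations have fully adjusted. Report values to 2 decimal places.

Short run: p = 187.08, y = 912.33. Long run: p = 203.13.

Short run: with pᵉ = 155, SRAS is y = 164 + 4p. Setting AD = SRAS gives 2245 = 12p, so p = 187.08 and y = 2409 − 8p = 912.33.
Output 912.33 is above potential 784, so over time expected prices rise and SRAS shifts left until y returns to 784.
Long run: y = 784 on the AD curve gives 784 = 2409 − 8p, so p = 203.13.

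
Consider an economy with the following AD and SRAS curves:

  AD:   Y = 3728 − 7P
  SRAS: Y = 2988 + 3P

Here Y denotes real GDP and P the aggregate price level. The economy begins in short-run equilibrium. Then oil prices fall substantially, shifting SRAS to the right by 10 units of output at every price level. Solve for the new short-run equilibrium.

P = 73, Y = 3217

This is a positive supply shock: SRAS shifts right.
New SRAS: Y = 2998 + 3P.
Set AD = SRAS: 3728 − 7P = 2998 + 3P, so 730 = 10P and P = 73.
Y = 3728 − 7·73 = 3217.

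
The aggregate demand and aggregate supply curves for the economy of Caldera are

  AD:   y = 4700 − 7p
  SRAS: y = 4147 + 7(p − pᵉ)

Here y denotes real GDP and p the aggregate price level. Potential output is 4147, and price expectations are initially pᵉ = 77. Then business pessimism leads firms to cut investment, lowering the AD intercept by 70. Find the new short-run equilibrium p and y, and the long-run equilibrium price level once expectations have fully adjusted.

AD shifts left: new AD is y = 4630 − 7p. With pᵉ = 77, SRAS is y = 3608 + 7p.
Short run: 4630 − 7p = 3608 + 7p gives 1022 = 14p, so p = 73 and y = 4630 − 7·73 = 4119.
y = 4119 is below potential 4147; expectations adjust and SRAS shifts right until y = 4147.
Long run: on the new AD curve, 4147 = 4630 − 7p gives p = 69.

Short run: p = 73, y = 4119. Long run: p = 69.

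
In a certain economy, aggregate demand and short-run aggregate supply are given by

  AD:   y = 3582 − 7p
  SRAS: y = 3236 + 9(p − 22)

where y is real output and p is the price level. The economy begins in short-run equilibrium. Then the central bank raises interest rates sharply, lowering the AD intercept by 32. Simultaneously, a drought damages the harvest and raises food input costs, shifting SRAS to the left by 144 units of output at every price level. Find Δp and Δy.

After both shocks: AD is y = 3550 − 7p and SRAS is y = 2894 + 9p.
Setting them equal: 656 = 16p, so p = 41.
y = 3550 − 7·41 = 3263.
Initially p = 34, y = 3344, so Δp = +7 and Δy = -81.

Δp = +7, Δy = -81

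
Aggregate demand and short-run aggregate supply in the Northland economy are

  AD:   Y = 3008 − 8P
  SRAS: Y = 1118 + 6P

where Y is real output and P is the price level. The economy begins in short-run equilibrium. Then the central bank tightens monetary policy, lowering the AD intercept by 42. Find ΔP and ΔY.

This is a negative demand shock: AD shifts left.
New AD: Y = 2966 − 8P.
Set AD = SRAS: 2966 − 8P = 1118 + 6P, so 1848 = 14P and P = 132.
Y = 2966 − 8·132 = 1910.
Initially P = 135, Y = 1928, so ΔP = -3 and ΔY = -18.

ΔP = -3, ΔY = -18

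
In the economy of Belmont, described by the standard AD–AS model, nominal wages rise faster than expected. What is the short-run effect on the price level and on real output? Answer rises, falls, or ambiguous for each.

This is an adverse supply shock: SRAS shifts left.
Moving along the downward-sloping AD curve, P rises and Y falls.

Price level: rises; output: falls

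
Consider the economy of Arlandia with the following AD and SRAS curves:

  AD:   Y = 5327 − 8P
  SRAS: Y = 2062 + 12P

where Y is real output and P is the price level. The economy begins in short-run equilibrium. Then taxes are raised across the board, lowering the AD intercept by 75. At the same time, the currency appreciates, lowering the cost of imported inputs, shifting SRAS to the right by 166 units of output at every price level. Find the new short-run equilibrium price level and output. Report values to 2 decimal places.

After both shocks: AD is Y = 5252 − 8P and SRAS is Y = 2228 + 12P.
Setting them equal: 3024 = 20P, so P = 151.20.
Substituting into AD, Y = 4042.40.

P = 151.20, Y = 4042.40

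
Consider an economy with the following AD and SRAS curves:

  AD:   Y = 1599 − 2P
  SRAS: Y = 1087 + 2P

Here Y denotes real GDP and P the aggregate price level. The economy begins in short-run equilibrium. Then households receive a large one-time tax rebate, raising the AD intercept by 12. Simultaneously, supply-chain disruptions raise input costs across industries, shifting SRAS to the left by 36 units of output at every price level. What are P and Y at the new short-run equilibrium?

P = 140, Y = 1331

After both shocks: AD is Y = 1611 − 2P and SRAS is Y = 1051 + 2P.
Setting them equal: 560 = 4P, so P = 140.
Y = 1611 − 2·140 = 1331.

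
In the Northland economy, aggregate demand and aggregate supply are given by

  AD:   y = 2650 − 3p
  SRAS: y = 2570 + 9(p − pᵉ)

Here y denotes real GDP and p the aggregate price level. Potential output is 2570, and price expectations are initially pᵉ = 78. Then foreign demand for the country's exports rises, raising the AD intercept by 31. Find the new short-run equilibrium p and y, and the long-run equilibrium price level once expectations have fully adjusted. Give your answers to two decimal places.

Short run: p = 67.75, y = 2477.75. Long run: p = 37.00.

AD shifts right: new AD is y = 2681 − 3p. With pᵉ = 78, SRAS is y = 1868 + 9p.
Short run: 2681 − 3p = 1868 + 9p gives 813 = 12p, so p = 67.75 and y = 2681 − 3p = 2477.75.
y = 2477.75 is below potential 2570; expectations adjust and SRAS shifts right until y = 2570.
Long run: on the new AD curve, 2570 = 2681 − 3p gives p = 37.00.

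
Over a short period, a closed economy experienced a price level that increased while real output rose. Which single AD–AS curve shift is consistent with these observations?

AD shifted right

P rose and Y rose. An AD shift moves P and Y in the same direction; an SRAS shift moves them in opposite directions.
Here P and Y moved in the same direction, so the AD curve shifted.
Since Y rose, AD shifted right.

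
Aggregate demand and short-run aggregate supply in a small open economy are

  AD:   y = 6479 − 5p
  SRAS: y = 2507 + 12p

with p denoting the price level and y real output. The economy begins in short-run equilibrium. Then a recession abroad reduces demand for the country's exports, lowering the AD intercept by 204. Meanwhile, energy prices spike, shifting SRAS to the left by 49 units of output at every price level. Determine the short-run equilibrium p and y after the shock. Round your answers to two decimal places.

p = 224.53, y = 5152.35

After both shocks: AD is y = 6275 − 5p and SRAS is y = 2458 + 12p.
Setting them equal: 3817 = 17p, so p = 224.53.
Substituting into AD, y = 5152.35.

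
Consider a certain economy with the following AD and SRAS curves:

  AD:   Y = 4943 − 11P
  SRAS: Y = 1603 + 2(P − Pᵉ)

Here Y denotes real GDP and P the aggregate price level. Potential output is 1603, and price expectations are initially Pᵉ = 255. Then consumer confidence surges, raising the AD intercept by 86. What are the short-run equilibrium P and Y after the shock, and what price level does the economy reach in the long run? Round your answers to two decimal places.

AD shifts right: new AD is Y = 5029 − 11P. With Pᵉ = 255, SRAS is Y = 1093 + 2P.
Short run: 5029 − 11P = 1093 + 2P gives 3936 = 13P, so P = 302.77 and Y = 5029 − 11P = 1698.54.
Y = 1698.54 is above potential 1603; expectations adjust and SRAS shifts left until Y = 1603.
Long run: on the new AD curve, 1603 = 5029 − 11P gives P = 311.45.

Short run: P = 302.77, Y = 1698.54. Long run: P = 311.45.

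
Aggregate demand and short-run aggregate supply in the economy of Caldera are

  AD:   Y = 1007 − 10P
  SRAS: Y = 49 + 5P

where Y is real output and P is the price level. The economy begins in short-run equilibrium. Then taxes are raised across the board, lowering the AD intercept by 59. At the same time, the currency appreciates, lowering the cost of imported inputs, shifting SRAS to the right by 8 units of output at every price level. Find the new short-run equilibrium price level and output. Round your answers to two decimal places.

After both shocks: AD is Y = 948 − 10P and SRAS is Y = 57 + 5P.
Setting them equal: 891 = 15P, so P = 59.40.
Substituting into AD, Y = 354.00.

P = 59.40, Y = 354.00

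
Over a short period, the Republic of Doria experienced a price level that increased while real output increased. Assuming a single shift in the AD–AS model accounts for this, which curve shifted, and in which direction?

AD shifted right

P rose and Y rose. An AD shift moves P and Y in the same direction; an SRAS shift moves them in opposite directions.
Here P and Y moved in the same direction, so the AD curve shifted.
Since Y rose, AD shifted right.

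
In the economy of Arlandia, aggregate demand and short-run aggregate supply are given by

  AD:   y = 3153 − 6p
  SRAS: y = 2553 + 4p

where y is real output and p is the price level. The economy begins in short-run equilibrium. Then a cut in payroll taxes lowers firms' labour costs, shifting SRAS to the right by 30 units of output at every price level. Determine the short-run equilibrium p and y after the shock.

p = 57, y = 2811

This is a positive supply shock: SRAS shifts right.
New SRAS: y = 2583 + 4p.
Set AD = SRAS: 3153 − 6p = 2583 + 4p, so 570 = 10p and p = 57.
y = 3153 − 6·57 = 2811.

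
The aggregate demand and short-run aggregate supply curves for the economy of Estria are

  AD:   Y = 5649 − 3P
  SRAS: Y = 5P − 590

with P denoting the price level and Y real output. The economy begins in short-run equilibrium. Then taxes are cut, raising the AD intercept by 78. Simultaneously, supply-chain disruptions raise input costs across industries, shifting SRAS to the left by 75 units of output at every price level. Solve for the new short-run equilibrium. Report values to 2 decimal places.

After both shocks: AD is Y = 5727 − 3P and SRAS is Y = 5P − 665.
Setting them equal: 6392 = 8P, so P = 799.00.
Substituting into AD, Y = 3330.00.

P = 799.00, Y = 3330.00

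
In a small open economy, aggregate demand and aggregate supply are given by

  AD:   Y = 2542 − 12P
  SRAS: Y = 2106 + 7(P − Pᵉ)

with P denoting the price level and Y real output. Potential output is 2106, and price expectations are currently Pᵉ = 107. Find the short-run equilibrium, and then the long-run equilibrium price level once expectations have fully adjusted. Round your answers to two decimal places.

Short run: P = 62.37, Y = 1793.58. Long run: P = 36.33.

Short run: with Pᵉ = 107, SRAS is Y = 1357 + 7P. Setting AD = SRAS gives 1185 = 19P, so P = 62.37 and Y = 2542 − 12P = 1793.58.
Output 1793.58 is below potential 2106, so over time expected prices fall and SRAS shifts right until Y returns to 2106.
Long run: Y = 2106 on the AD curve gives 2106 = 2542 − 12P, so P = 36.33.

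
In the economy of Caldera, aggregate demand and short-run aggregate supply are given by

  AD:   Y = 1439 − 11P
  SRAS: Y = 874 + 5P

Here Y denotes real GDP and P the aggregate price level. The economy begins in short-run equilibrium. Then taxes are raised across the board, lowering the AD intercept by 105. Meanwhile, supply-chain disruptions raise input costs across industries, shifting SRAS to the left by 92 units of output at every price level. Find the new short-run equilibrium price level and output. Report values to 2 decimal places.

P = 34.50, Y = 954.50

After both shocks: AD is Y = 1334 − 11P and SRAS is Y = 782 + 5P.
Setting them equal: 552 = 16P, so P = 34.50.
Substituting into AD, Y = 954.50.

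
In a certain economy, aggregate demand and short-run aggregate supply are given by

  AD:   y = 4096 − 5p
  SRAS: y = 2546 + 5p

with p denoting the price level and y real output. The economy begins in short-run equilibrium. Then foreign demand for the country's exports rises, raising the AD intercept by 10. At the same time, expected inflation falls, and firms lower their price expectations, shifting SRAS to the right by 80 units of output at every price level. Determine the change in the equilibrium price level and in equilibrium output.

After both shocks: AD is y = 4106 − 5p and SRAS is y = 2626 + 5p.
Setting them equal: 1480 = 10p, so p = 148.
y = 4106 − 5·148 = 3366.
Initially p = 155, y = 3321, so Δp = -7 and Δy = +45.

Δp = -7, Δy = +45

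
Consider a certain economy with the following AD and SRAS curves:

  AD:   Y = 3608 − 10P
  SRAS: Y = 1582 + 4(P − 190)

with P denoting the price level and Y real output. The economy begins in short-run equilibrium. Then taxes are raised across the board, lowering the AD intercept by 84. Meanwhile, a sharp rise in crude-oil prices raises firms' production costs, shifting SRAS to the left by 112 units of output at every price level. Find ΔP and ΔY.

After both shocks: AD is Y = 3524 − 10P and SRAS is Y = 710 + 4P.
Setting them equal: 2814 = 14P, so P = 201.
Y = 3524 − 10·201 = 1514.
Initially P = 199, Y = 1618, so ΔP = +2 and ΔY = -104.

ΔP = +2, ΔY = -104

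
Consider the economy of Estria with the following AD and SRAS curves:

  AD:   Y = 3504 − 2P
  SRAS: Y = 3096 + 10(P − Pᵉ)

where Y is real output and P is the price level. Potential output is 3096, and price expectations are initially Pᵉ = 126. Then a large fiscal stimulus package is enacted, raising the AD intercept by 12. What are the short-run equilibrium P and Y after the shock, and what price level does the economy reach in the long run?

Short run: P = 140, Y = 3236. Long run: P = 210.

AD shifts right: new AD is Y = 3516 − 2P. With Pᵉ = 126, SRAS is Y = 1836 + 10P.
Short run: 3516 − 2P = 1836 + 10P gives 1680 = 12P, so P = 140 and Y = 3516 − 2·140 = 3236.
Y = 3236 is above potential 3096; expectations adjust and SRAS shifts left until Y = 3096.
Long run: on the new AD curve, 3096 = 3516 − 2P gives P = 210.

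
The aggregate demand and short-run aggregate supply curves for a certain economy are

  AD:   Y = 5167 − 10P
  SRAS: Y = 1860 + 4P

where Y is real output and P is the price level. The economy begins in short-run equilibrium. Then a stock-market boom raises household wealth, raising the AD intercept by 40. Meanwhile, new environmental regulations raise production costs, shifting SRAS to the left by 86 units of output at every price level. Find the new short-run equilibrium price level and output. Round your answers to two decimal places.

P = 245.21, Y = 2754.86

After both shocks: AD is Y = 5207 − 10P and SRAS is Y = 1774 + 4P.
Setting them equal: 3433 = 14P, so P = 245.21.
Substituting into AD, Y = 2754.86.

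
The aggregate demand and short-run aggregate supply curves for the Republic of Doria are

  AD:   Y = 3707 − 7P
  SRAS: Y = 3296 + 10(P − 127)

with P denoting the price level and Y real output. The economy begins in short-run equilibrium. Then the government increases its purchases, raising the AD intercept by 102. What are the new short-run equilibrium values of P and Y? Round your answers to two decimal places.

This is a positive demand shock: AD shifts right.
New AD: Y = 3809 − 7P.
SRAS can be written Y = 2026 + 10P.
Set AD = SRAS: 3809 − 7P = 2026 + 10P, so 1783 = 17P and P = 104.88.
Substituting into AD, Y = 3074.82.

P = 104.88, Y = 3074.82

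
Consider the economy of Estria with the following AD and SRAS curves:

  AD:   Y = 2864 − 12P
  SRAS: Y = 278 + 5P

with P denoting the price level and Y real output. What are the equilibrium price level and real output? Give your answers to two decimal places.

P = 152.12, Y = 1038.59

Set AD = SRAS: 2864 − 12P = 278 + 5P, so 2586 = 17P and P = 152.12.
Substituting into AD, Y = 2864 − 12P = 1038.59.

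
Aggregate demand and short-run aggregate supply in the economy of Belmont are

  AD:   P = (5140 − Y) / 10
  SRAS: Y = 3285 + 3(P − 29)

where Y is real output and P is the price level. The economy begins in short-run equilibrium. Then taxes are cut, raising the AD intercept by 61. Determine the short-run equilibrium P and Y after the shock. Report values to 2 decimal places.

This is a positive demand shock: AD shifts right.
New AD: Y = 5201 − 10P.
SRAS can be written Y = 3198 + 3P.
Set AD = SRAS: 5201 − 10P = 3198 + 3P, so 2003 = 13P and P = 154.08.
Substituting into AD, Y = 3660.23.

P = 154.08, Y = 3660.23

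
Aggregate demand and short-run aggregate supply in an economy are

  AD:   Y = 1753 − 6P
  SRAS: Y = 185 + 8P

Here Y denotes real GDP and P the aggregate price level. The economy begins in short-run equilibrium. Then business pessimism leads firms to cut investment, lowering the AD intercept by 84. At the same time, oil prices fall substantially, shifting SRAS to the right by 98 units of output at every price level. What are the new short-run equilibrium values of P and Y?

After both shocks: AD is Y = 1669 − 6P and SRAS is Y = 283 + 8P.
Setting them equal: 1386 = 14P, so P = 99.
Y = 1669 − 6·99 = 1075.

P = 99, Y = 1075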